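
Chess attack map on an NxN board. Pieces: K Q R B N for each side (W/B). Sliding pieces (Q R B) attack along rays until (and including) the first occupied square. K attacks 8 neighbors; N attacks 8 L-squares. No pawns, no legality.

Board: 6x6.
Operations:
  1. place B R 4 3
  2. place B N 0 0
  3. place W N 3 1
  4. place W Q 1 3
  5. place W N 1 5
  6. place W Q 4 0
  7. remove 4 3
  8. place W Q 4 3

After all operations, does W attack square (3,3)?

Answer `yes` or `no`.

Op 1: place BR@(4,3)
Op 2: place BN@(0,0)
Op 3: place WN@(3,1)
Op 4: place WQ@(1,3)
Op 5: place WN@(1,5)
Op 6: place WQ@(4,0)
Op 7: remove (4,3)
Op 8: place WQ@(4,3)
Per-piece attacks for W:
  WQ@(1,3): attacks (1,4) (1,5) (1,2) (1,1) (1,0) (2,3) (3,3) (4,3) (0,3) (2,4) (3,5) (2,2) (3,1) (0,4) (0,2) [ray(0,1) blocked at (1,5); ray(1,0) blocked at (4,3); ray(1,-1) blocked at (3,1)]
  WN@(1,5): attacks (2,3) (3,4) (0,3)
  WN@(3,1): attacks (4,3) (5,2) (2,3) (1,2) (5,0) (1,0)
  WQ@(4,0): attacks (4,1) (4,2) (4,3) (5,0) (3,0) (2,0) (1,0) (0,0) (5,1) (3,1) [ray(0,1) blocked at (4,3); ray(-1,0) blocked at (0,0); ray(-1,1) blocked at (3,1)]
  WQ@(4,3): attacks (4,4) (4,5) (4,2) (4,1) (4,0) (5,3) (3,3) (2,3) (1,3) (5,4) (5,2) (3,4) (2,5) (3,2) (2,1) (1,0) [ray(0,-1) blocked at (4,0); ray(-1,0) blocked at (1,3)]
W attacks (3,3): yes

Answer: yes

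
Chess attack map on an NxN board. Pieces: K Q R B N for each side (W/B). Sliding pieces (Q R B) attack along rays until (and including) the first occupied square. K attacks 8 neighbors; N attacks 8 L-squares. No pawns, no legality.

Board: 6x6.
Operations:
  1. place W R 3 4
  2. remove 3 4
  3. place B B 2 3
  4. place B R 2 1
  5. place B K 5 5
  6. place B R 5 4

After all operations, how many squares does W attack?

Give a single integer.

Op 1: place WR@(3,4)
Op 2: remove (3,4)
Op 3: place BB@(2,3)
Op 4: place BR@(2,1)
Op 5: place BK@(5,5)
Op 6: place BR@(5,4)
Per-piece attacks for W:
Union (0 distinct): (none)

Answer: 0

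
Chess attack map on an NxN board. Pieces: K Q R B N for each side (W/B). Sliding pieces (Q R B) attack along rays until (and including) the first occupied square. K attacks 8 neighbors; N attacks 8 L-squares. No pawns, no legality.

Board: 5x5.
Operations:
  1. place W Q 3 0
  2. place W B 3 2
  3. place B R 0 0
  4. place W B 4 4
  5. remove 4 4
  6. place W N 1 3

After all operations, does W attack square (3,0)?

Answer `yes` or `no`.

Op 1: place WQ@(3,0)
Op 2: place WB@(3,2)
Op 3: place BR@(0,0)
Op 4: place WB@(4,4)
Op 5: remove (4,4)
Op 6: place WN@(1,3)
Per-piece attacks for W:
  WN@(1,3): attacks (3,4) (2,1) (3,2) (0,1)
  WQ@(3,0): attacks (3,1) (3,2) (4,0) (2,0) (1,0) (0,0) (4,1) (2,1) (1,2) (0,3) [ray(0,1) blocked at (3,2); ray(-1,0) blocked at (0,0)]
  WB@(3,2): attacks (4,3) (4,1) (2,3) (1,4) (2,1) (1,0)
W attacks (3,0): no

Answer: no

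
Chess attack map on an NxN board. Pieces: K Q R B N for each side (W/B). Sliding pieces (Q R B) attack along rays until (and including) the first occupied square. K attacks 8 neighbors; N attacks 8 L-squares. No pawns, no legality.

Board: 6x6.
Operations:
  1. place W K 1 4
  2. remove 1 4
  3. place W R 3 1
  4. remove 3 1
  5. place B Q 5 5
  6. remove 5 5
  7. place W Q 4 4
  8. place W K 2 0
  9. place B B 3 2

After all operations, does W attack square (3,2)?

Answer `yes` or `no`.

Op 1: place WK@(1,4)
Op 2: remove (1,4)
Op 3: place WR@(3,1)
Op 4: remove (3,1)
Op 5: place BQ@(5,5)
Op 6: remove (5,5)
Op 7: place WQ@(4,4)
Op 8: place WK@(2,0)
Op 9: place BB@(3,2)
Per-piece attacks for W:
  WK@(2,0): attacks (2,1) (3,0) (1,0) (3,1) (1,1)
  WQ@(4,4): attacks (4,5) (4,3) (4,2) (4,1) (4,0) (5,4) (3,4) (2,4) (1,4) (0,4) (5,5) (5,3) (3,5) (3,3) (2,2) (1,1) (0,0)
W attacks (3,2): no

Answer: no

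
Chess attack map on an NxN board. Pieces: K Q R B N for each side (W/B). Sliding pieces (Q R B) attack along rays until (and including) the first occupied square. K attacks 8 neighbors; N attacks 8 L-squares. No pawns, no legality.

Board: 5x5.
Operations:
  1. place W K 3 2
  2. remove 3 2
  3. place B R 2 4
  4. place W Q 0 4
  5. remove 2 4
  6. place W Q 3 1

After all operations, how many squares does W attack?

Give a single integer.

Answer: 21

Derivation:
Op 1: place WK@(3,2)
Op 2: remove (3,2)
Op 3: place BR@(2,4)
Op 4: place WQ@(0,4)
Op 5: remove (2,4)
Op 6: place WQ@(3,1)
Per-piece attacks for W:
  WQ@(0,4): attacks (0,3) (0,2) (0,1) (0,0) (1,4) (2,4) (3,4) (4,4) (1,3) (2,2) (3,1) [ray(1,-1) blocked at (3,1)]
  WQ@(3,1): attacks (3,2) (3,3) (3,4) (3,0) (4,1) (2,1) (1,1) (0,1) (4,2) (4,0) (2,2) (1,3) (0,4) (2,0) [ray(-1,1) blocked at (0,4)]
Union (21 distinct): (0,0) (0,1) (0,2) (0,3) (0,4) (1,1) (1,3) (1,4) (2,0) (2,1) (2,2) (2,4) (3,0) (3,1) (3,2) (3,3) (3,4) (4,0) (4,1) (4,2) (4,4)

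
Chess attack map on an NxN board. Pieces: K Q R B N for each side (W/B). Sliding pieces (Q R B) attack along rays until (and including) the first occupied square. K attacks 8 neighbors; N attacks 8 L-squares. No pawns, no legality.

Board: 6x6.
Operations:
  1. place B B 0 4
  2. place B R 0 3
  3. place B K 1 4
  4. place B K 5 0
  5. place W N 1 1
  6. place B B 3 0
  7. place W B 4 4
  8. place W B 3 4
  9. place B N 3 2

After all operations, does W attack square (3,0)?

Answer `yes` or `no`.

Op 1: place BB@(0,4)
Op 2: place BR@(0,3)
Op 3: place BK@(1,4)
Op 4: place BK@(5,0)
Op 5: place WN@(1,1)
Op 6: place BB@(3,0)
Op 7: place WB@(4,4)
Op 8: place WB@(3,4)
Op 9: place BN@(3,2)
Per-piece attacks for W:
  WN@(1,1): attacks (2,3) (3,2) (0,3) (3,0)
  WB@(3,4): attacks (4,5) (4,3) (5,2) (2,5) (2,3) (1,2) (0,1)
  WB@(4,4): attacks (5,5) (5,3) (3,5) (3,3) (2,2) (1,1) [ray(-1,-1) blocked at (1,1)]
W attacks (3,0): yes

Answer: yes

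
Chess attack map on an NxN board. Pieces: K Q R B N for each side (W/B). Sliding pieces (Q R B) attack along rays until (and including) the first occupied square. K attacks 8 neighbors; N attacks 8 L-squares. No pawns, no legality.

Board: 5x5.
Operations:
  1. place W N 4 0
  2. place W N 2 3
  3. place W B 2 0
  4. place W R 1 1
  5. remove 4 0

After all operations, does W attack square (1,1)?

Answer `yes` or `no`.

Op 1: place WN@(4,0)
Op 2: place WN@(2,3)
Op 3: place WB@(2,0)
Op 4: place WR@(1,1)
Op 5: remove (4,0)
Per-piece attacks for W:
  WR@(1,1): attacks (1,2) (1,3) (1,4) (1,0) (2,1) (3,1) (4,1) (0,1)
  WB@(2,0): attacks (3,1) (4,2) (1,1) [ray(-1,1) blocked at (1,1)]
  WN@(2,3): attacks (4,4) (0,4) (3,1) (4,2) (1,1) (0,2)
W attacks (1,1): yes

Answer: yes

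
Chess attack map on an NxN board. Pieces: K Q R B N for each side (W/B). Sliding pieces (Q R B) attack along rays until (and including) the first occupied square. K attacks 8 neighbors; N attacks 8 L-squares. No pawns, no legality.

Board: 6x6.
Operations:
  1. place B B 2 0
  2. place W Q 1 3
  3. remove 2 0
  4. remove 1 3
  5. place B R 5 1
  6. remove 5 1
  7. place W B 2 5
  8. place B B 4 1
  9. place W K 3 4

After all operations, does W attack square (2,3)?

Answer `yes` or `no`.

Answer: yes

Derivation:
Op 1: place BB@(2,0)
Op 2: place WQ@(1,3)
Op 3: remove (2,0)
Op 4: remove (1,3)
Op 5: place BR@(5,1)
Op 6: remove (5,1)
Op 7: place WB@(2,5)
Op 8: place BB@(4,1)
Op 9: place WK@(3,4)
Per-piece attacks for W:
  WB@(2,5): attacks (3,4) (1,4) (0,3) [ray(1,-1) blocked at (3,4)]
  WK@(3,4): attacks (3,5) (3,3) (4,4) (2,4) (4,5) (4,3) (2,5) (2,3)
W attacks (2,3): yes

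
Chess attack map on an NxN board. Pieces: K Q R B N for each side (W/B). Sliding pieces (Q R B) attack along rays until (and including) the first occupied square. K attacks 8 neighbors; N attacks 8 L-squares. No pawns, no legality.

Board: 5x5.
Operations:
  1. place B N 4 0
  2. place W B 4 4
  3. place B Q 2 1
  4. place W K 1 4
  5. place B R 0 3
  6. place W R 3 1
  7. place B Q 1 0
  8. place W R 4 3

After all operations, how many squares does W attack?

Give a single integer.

Op 1: place BN@(4,0)
Op 2: place WB@(4,4)
Op 3: place BQ@(2,1)
Op 4: place WK@(1,4)
Op 5: place BR@(0,3)
Op 6: place WR@(3,1)
Op 7: place BQ@(1,0)
Op 8: place WR@(4,3)
Per-piece attacks for W:
  WK@(1,4): attacks (1,3) (2,4) (0,4) (2,3) (0,3)
  WR@(3,1): attacks (3,2) (3,3) (3,4) (3,0) (4,1) (2,1) [ray(-1,0) blocked at (2,1)]
  WR@(4,3): attacks (4,4) (4,2) (4,1) (4,0) (3,3) (2,3) (1,3) (0,3) [ray(0,1) blocked at (4,4); ray(0,-1) blocked at (4,0); ray(-1,0) blocked at (0,3)]
  WB@(4,4): attacks (3,3) (2,2) (1,1) (0,0)
Union (17 distinct): (0,0) (0,3) (0,4) (1,1) (1,3) (2,1) (2,2) (2,3) (2,4) (3,0) (3,2) (3,3) (3,4) (4,0) (4,1) (4,2) (4,4)

Answer: 17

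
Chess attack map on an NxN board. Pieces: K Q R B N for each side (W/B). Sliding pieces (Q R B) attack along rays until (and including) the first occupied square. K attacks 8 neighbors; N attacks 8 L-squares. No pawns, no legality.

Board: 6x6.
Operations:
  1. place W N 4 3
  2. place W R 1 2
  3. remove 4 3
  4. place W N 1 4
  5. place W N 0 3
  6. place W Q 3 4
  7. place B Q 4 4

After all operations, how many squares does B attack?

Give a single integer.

Answer: 14

Derivation:
Op 1: place WN@(4,3)
Op 2: place WR@(1,2)
Op 3: remove (4,3)
Op 4: place WN@(1,4)
Op 5: place WN@(0,3)
Op 6: place WQ@(3,4)
Op 7: place BQ@(4,4)
Per-piece attacks for B:
  BQ@(4,4): attacks (4,5) (4,3) (4,2) (4,1) (4,0) (5,4) (3,4) (5,5) (5,3) (3,5) (3,3) (2,2) (1,1) (0,0) [ray(-1,0) blocked at (3,4)]
Union (14 distinct): (0,0) (1,1) (2,2) (3,3) (3,4) (3,5) (4,0) (4,1) (4,2) (4,3) (4,5) (5,3) (5,4) (5,5)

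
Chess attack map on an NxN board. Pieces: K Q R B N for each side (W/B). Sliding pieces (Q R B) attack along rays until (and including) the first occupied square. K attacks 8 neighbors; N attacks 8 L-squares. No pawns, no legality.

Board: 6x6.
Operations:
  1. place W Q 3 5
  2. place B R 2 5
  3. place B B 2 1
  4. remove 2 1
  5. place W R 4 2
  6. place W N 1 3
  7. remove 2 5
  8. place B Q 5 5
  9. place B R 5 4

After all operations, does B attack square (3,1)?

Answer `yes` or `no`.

Answer: no

Derivation:
Op 1: place WQ@(3,5)
Op 2: place BR@(2,5)
Op 3: place BB@(2,1)
Op 4: remove (2,1)
Op 5: place WR@(4,2)
Op 6: place WN@(1,3)
Op 7: remove (2,5)
Op 8: place BQ@(5,5)
Op 9: place BR@(5,4)
Per-piece attacks for B:
  BR@(5,4): attacks (5,5) (5,3) (5,2) (5,1) (5,0) (4,4) (3,4) (2,4) (1,4) (0,4) [ray(0,1) blocked at (5,5)]
  BQ@(5,5): attacks (5,4) (4,5) (3,5) (4,4) (3,3) (2,2) (1,1) (0,0) [ray(0,-1) blocked at (5,4); ray(-1,0) blocked at (3,5)]
B attacks (3,1): no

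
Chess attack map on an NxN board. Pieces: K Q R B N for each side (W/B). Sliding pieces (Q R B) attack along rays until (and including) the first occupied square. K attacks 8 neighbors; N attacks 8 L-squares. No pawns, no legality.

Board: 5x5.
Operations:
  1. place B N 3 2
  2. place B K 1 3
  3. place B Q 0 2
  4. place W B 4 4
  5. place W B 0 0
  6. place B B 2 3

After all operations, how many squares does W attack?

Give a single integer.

Op 1: place BN@(3,2)
Op 2: place BK@(1,3)
Op 3: place BQ@(0,2)
Op 4: place WB@(4,4)
Op 5: place WB@(0,0)
Op 6: place BB@(2,3)
Per-piece attacks for W:
  WB@(0,0): attacks (1,1) (2,2) (3,3) (4,4) [ray(1,1) blocked at (4,4)]
  WB@(4,4): attacks (3,3) (2,2) (1,1) (0,0) [ray(-1,-1) blocked at (0,0)]
Union (5 distinct): (0,0) (1,1) (2,2) (3,3) (4,4)

Answer: 5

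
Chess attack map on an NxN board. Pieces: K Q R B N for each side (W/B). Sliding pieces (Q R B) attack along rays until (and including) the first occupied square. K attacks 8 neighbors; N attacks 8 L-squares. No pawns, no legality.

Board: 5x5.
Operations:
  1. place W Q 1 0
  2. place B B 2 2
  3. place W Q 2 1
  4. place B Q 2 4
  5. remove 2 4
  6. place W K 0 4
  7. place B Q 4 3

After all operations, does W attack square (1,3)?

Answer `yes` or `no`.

Answer: yes

Derivation:
Op 1: place WQ@(1,0)
Op 2: place BB@(2,2)
Op 3: place WQ@(2,1)
Op 4: place BQ@(2,4)
Op 5: remove (2,4)
Op 6: place WK@(0,4)
Op 7: place BQ@(4,3)
Per-piece attacks for W:
  WK@(0,4): attacks (0,3) (1,4) (1,3)
  WQ@(1,0): attacks (1,1) (1,2) (1,3) (1,4) (2,0) (3,0) (4,0) (0,0) (2,1) (0,1) [ray(1,1) blocked at (2,1)]
  WQ@(2,1): attacks (2,2) (2,0) (3,1) (4,1) (1,1) (0,1) (3,2) (4,3) (3,0) (1,2) (0,3) (1,0) [ray(0,1) blocked at (2,2); ray(1,1) blocked at (4,3); ray(-1,-1) blocked at (1,0)]
W attacks (1,3): yes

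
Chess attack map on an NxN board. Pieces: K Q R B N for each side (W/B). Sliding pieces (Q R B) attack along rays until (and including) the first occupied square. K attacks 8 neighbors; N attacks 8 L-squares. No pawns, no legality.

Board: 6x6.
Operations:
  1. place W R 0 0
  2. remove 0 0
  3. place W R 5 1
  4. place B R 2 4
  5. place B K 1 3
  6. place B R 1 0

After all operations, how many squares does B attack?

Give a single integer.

Answer: 20

Derivation:
Op 1: place WR@(0,0)
Op 2: remove (0,0)
Op 3: place WR@(5,1)
Op 4: place BR@(2,4)
Op 5: place BK@(1,3)
Op 6: place BR@(1,0)
Per-piece attacks for B:
  BR@(1,0): attacks (1,1) (1,2) (1,3) (2,0) (3,0) (4,0) (5,0) (0,0) [ray(0,1) blocked at (1,3)]
  BK@(1,3): attacks (1,4) (1,2) (2,3) (0,3) (2,4) (2,2) (0,4) (0,2)
  BR@(2,4): attacks (2,5) (2,3) (2,2) (2,1) (2,0) (3,4) (4,4) (5,4) (1,4) (0,4)
Union (20 distinct): (0,0) (0,2) (0,3) (0,4) (1,1) (1,2) (1,3) (1,4) (2,0) (2,1) (2,2) (2,3) (2,4) (2,5) (3,0) (3,4) (4,0) (4,4) (5,0) (5,4)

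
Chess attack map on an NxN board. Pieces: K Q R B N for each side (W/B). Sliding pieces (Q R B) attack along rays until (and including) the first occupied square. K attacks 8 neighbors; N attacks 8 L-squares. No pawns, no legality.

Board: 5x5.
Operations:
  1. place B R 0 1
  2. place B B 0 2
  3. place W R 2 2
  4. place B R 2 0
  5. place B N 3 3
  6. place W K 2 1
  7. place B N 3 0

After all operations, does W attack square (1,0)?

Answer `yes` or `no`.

Op 1: place BR@(0,1)
Op 2: place BB@(0,2)
Op 3: place WR@(2,2)
Op 4: place BR@(2,0)
Op 5: place BN@(3,3)
Op 6: place WK@(2,1)
Op 7: place BN@(3,0)
Per-piece attacks for W:
  WK@(2,1): attacks (2,2) (2,0) (3,1) (1,1) (3,2) (3,0) (1,2) (1,0)
  WR@(2,2): attacks (2,3) (2,4) (2,1) (3,2) (4,2) (1,2) (0,2) [ray(0,-1) blocked at (2,1); ray(-1,0) blocked at (0,2)]
W attacks (1,0): yes

Answer: yes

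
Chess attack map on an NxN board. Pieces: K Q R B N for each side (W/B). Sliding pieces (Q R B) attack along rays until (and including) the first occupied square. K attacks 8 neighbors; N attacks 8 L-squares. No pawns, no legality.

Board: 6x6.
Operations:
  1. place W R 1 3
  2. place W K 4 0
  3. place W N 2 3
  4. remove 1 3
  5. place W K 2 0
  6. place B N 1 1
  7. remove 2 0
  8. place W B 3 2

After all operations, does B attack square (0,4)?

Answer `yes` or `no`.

Answer: no

Derivation:
Op 1: place WR@(1,3)
Op 2: place WK@(4,0)
Op 3: place WN@(2,3)
Op 4: remove (1,3)
Op 5: place WK@(2,0)
Op 6: place BN@(1,1)
Op 7: remove (2,0)
Op 8: place WB@(3,2)
Per-piece attacks for B:
  BN@(1,1): attacks (2,3) (3,2) (0,3) (3,0)
B attacks (0,4): no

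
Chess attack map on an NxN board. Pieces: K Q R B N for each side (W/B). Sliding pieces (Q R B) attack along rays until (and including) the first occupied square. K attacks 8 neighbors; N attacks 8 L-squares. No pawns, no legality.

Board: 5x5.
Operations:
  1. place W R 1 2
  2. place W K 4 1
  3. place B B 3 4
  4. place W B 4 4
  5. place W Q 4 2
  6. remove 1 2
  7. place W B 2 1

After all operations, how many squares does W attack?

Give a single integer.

Op 1: place WR@(1,2)
Op 2: place WK@(4,1)
Op 3: place BB@(3,4)
Op 4: place WB@(4,4)
Op 5: place WQ@(4,2)
Op 6: remove (1,2)
Op 7: place WB@(2,1)
Per-piece attacks for W:
  WB@(2,1): attacks (3,2) (4,3) (3,0) (1,2) (0,3) (1,0)
  WK@(4,1): attacks (4,2) (4,0) (3,1) (3,2) (3,0)
  WQ@(4,2): attacks (4,3) (4,4) (4,1) (3,2) (2,2) (1,2) (0,2) (3,3) (2,4) (3,1) (2,0) [ray(0,1) blocked at (4,4); ray(0,-1) blocked at (4,1)]
  WB@(4,4): attacks (3,3) (2,2) (1,1) (0,0)
Union (18 distinct): (0,0) (0,2) (0,3) (1,0) (1,1) (1,2) (2,0) (2,2) (2,4) (3,0) (3,1) (3,2) (3,3) (4,0) (4,1) (4,2) (4,3) (4,4)

Answer: 18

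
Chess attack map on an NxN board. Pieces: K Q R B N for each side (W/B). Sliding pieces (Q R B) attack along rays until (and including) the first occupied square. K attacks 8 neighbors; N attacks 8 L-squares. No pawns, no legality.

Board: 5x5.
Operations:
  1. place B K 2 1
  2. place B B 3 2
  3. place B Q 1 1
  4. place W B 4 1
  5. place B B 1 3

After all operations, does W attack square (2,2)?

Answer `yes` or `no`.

Answer: no

Derivation:
Op 1: place BK@(2,1)
Op 2: place BB@(3,2)
Op 3: place BQ@(1,1)
Op 4: place WB@(4,1)
Op 5: place BB@(1,3)
Per-piece attacks for W:
  WB@(4,1): attacks (3,2) (3,0) [ray(-1,1) blocked at (3,2)]
W attacks (2,2): no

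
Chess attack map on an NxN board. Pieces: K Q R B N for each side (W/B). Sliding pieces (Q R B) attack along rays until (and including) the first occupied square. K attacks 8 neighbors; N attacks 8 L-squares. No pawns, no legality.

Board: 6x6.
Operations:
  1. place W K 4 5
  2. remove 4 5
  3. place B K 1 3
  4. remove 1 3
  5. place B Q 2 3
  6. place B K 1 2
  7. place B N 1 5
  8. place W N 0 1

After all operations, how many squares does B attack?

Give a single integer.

Op 1: place WK@(4,5)
Op 2: remove (4,5)
Op 3: place BK@(1,3)
Op 4: remove (1,3)
Op 5: place BQ@(2,3)
Op 6: place BK@(1,2)
Op 7: place BN@(1,5)
Op 8: place WN@(0,1)
Per-piece attacks for B:
  BK@(1,2): attacks (1,3) (1,1) (2,2) (0,2) (2,3) (2,1) (0,3) (0,1)
  BN@(1,5): attacks (2,3) (3,4) (0,3)
  BQ@(2,3): attacks (2,4) (2,5) (2,2) (2,1) (2,0) (3,3) (4,3) (5,3) (1,3) (0,3) (3,4) (4,5) (3,2) (4,1) (5,0) (1,4) (0,5) (1,2) [ray(-1,-1) blocked at (1,2)]
Union (22 distinct): (0,1) (0,2) (0,3) (0,5) (1,1) (1,2) (1,3) (1,4) (2,0) (2,1) (2,2) (2,3) (2,4) (2,5) (3,2) (3,3) (3,4) (4,1) (4,3) (4,5) (5,0) (5,3)

Answer: 22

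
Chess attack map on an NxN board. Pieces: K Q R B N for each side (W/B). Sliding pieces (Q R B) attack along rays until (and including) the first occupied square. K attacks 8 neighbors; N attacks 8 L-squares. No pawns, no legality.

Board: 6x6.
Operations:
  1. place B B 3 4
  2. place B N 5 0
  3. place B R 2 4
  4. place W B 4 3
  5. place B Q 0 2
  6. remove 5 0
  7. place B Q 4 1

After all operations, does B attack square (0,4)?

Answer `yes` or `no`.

Answer: yes

Derivation:
Op 1: place BB@(3,4)
Op 2: place BN@(5,0)
Op 3: place BR@(2,4)
Op 4: place WB@(4,3)
Op 5: place BQ@(0,2)
Op 6: remove (5,0)
Op 7: place BQ@(4,1)
Per-piece attacks for B:
  BQ@(0,2): attacks (0,3) (0,4) (0,5) (0,1) (0,0) (1,2) (2,2) (3,2) (4,2) (5,2) (1,3) (2,4) (1,1) (2,0) [ray(1,1) blocked at (2,4)]
  BR@(2,4): attacks (2,5) (2,3) (2,2) (2,1) (2,0) (3,4) (1,4) (0,4) [ray(1,0) blocked at (3,4)]
  BB@(3,4): attacks (4,5) (4,3) (2,5) (2,3) (1,2) (0,1) [ray(1,-1) blocked at (4,3)]
  BQ@(4,1): attacks (4,2) (4,3) (4,0) (5,1) (3,1) (2,1) (1,1) (0,1) (5,2) (5,0) (3,2) (2,3) (1,4) (0,5) (3,0) [ray(0,1) blocked at (4,3)]
B attacks (0,4): yes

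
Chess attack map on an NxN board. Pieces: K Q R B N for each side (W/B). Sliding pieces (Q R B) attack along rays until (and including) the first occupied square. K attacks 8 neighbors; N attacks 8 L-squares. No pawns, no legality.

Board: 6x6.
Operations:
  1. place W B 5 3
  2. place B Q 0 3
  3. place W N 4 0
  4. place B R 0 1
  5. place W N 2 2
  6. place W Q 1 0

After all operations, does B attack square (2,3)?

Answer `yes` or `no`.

Op 1: place WB@(5,3)
Op 2: place BQ@(0,3)
Op 3: place WN@(4,0)
Op 4: place BR@(0,1)
Op 5: place WN@(2,2)
Op 6: place WQ@(1,0)
Per-piece attacks for B:
  BR@(0,1): attacks (0,2) (0,3) (0,0) (1,1) (2,1) (3,1) (4,1) (5,1) [ray(0,1) blocked at (0,3)]
  BQ@(0,3): attacks (0,4) (0,5) (0,2) (0,1) (1,3) (2,3) (3,3) (4,3) (5,3) (1,4) (2,5) (1,2) (2,1) (3,0) [ray(0,-1) blocked at (0,1); ray(1,0) blocked at (5,3)]
B attacks (2,3): yes

Answer: yes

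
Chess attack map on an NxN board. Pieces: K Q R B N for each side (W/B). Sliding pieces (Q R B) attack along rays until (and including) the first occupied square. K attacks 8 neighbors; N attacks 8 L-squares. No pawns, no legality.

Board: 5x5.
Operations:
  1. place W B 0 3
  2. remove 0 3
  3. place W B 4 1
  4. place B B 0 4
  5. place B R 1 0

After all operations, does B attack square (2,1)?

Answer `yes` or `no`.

Answer: no

Derivation:
Op 1: place WB@(0,3)
Op 2: remove (0,3)
Op 3: place WB@(4,1)
Op 4: place BB@(0,4)
Op 5: place BR@(1,0)
Per-piece attacks for B:
  BB@(0,4): attacks (1,3) (2,2) (3,1) (4,0)
  BR@(1,0): attacks (1,1) (1,2) (1,3) (1,4) (2,0) (3,0) (4,0) (0,0)
B attacks (2,1): no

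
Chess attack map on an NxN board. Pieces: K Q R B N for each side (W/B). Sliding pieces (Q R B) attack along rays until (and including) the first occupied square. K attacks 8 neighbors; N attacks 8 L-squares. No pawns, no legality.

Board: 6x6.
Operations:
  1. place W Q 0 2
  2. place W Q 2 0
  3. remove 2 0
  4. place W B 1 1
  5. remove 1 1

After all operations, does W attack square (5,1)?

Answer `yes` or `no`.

Answer: no

Derivation:
Op 1: place WQ@(0,2)
Op 2: place WQ@(2,0)
Op 3: remove (2,0)
Op 4: place WB@(1,1)
Op 5: remove (1,1)
Per-piece attacks for W:
  WQ@(0,2): attacks (0,3) (0,4) (0,5) (0,1) (0,0) (1,2) (2,2) (3,2) (4,2) (5,2) (1,3) (2,4) (3,5) (1,1) (2,0)
W attacks (5,1): no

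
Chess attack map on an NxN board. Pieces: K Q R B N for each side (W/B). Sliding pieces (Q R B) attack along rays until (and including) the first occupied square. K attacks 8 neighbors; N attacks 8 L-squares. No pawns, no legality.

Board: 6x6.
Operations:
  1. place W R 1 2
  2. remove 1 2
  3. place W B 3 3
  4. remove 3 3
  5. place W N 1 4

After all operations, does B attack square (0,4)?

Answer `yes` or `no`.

Op 1: place WR@(1,2)
Op 2: remove (1,2)
Op 3: place WB@(3,3)
Op 4: remove (3,3)
Op 5: place WN@(1,4)
Per-piece attacks for B:
B attacks (0,4): no

Answer: no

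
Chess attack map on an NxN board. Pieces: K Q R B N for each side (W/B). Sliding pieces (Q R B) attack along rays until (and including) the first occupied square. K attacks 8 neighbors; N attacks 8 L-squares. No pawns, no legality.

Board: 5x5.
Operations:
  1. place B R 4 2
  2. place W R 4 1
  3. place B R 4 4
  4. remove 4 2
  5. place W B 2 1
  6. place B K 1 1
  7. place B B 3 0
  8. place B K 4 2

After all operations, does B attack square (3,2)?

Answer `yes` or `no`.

Op 1: place BR@(4,2)
Op 2: place WR@(4,1)
Op 3: place BR@(4,4)
Op 4: remove (4,2)
Op 5: place WB@(2,1)
Op 6: place BK@(1,1)
Op 7: place BB@(3,0)
Op 8: place BK@(4,2)
Per-piece attacks for B:
  BK@(1,1): attacks (1,2) (1,0) (2,1) (0,1) (2,2) (2,0) (0,2) (0,0)
  BB@(3,0): attacks (4,1) (2,1) [ray(1,1) blocked at (4,1); ray(-1,1) blocked at (2,1)]
  BK@(4,2): attacks (4,3) (4,1) (3,2) (3,3) (3,1)
  BR@(4,4): attacks (4,3) (4,2) (3,4) (2,4) (1,4) (0,4) [ray(0,-1) blocked at (4,2)]
B attacks (3,2): yes

Answer: yes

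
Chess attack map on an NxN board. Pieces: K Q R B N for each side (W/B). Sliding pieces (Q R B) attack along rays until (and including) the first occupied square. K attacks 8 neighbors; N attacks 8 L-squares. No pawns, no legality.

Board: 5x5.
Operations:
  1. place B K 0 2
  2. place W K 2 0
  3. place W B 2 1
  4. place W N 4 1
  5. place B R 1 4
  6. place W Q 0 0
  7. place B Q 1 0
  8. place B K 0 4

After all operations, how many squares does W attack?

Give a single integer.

Answer: 15

Derivation:
Op 1: place BK@(0,2)
Op 2: place WK@(2,0)
Op 3: place WB@(2,1)
Op 4: place WN@(4,1)
Op 5: place BR@(1,4)
Op 6: place WQ@(0,0)
Op 7: place BQ@(1,0)
Op 8: place BK@(0,4)
Per-piece attacks for W:
  WQ@(0,0): attacks (0,1) (0,2) (1,0) (1,1) (2,2) (3,3) (4,4) [ray(0,1) blocked at (0,2); ray(1,0) blocked at (1,0)]
  WK@(2,0): attacks (2,1) (3,0) (1,0) (3,1) (1,1)
  WB@(2,1): attacks (3,2) (4,3) (3,0) (1,2) (0,3) (1,0) [ray(-1,-1) blocked at (1,0)]
  WN@(4,1): attacks (3,3) (2,2) (2,0)
Union (15 distinct): (0,1) (0,2) (0,3) (1,0) (1,1) (1,2) (2,0) (2,1) (2,2) (3,0) (3,1) (3,2) (3,3) (4,3) (4,4)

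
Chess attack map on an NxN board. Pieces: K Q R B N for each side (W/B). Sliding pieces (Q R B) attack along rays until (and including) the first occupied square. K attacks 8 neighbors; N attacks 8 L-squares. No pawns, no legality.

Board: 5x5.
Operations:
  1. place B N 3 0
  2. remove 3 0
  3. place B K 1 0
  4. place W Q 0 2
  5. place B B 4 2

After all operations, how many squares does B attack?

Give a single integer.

Answer: 8

Derivation:
Op 1: place BN@(3,0)
Op 2: remove (3,0)
Op 3: place BK@(1,0)
Op 4: place WQ@(0,2)
Op 5: place BB@(4,2)
Per-piece attacks for B:
  BK@(1,0): attacks (1,1) (2,0) (0,0) (2,1) (0,1)
  BB@(4,2): attacks (3,3) (2,4) (3,1) (2,0)
Union (8 distinct): (0,0) (0,1) (1,1) (2,0) (2,1) (2,4) (3,1) (3,3)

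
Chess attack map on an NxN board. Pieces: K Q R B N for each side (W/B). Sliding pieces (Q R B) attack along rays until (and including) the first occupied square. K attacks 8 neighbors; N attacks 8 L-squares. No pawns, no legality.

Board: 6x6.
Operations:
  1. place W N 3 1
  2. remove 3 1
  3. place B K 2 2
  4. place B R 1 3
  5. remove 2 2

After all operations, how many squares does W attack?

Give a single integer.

Op 1: place WN@(3,1)
Op 2: remove (3,1)
Op 3: place BK@(2,2)
Op 4: place BR@(1,3)
Op 5: remove (2,2)
Per-piece attacks for W:
Union (0 distinct): (none)

Answer: 0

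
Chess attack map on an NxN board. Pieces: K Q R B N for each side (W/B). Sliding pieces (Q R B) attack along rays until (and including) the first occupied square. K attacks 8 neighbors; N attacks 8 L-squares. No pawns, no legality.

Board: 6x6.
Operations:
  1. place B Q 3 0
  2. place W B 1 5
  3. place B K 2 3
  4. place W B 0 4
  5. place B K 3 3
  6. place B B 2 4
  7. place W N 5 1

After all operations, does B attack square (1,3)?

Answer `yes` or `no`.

Answer: yes

Derivation:
Op 1: place BQ@(3,0)
Op 2: place WB@(1,5)
Op 3: place BK@(2,3)
Op 4: place WB@(0,4)
Op 5: place BK@(3,3)
Op 6: place BB@(2,4)
Op 7: place WN@(5,1)
Per-piece attacks for B:
  BK@(2,3): attacks (2,4) (2,2) (3,3) (1,3) (3,4) (3,2) (1,4) (1,2)
  BB@(2,4): attacks (3,5) (3,3) (1,5) (1,3) (0,2) [ray(1,-1) blocked at (3,3); ray(-1,1) blocked at (1,5)]
  BQ@(3,0): attacks (3,1) (3,2) (3,3) (4,0) (5,0) (2,0) (1,0) (0,0) (4,1) (5,2) (2,1) (1,2) (0,3) [ray(0,1) blocked at (3,3)]
  BK@(3,3): attacks (3,4) (3,2) (4,3) (2,3) (4,4) (4,2) (2,4) (2,2)
B attacks (1,3): yes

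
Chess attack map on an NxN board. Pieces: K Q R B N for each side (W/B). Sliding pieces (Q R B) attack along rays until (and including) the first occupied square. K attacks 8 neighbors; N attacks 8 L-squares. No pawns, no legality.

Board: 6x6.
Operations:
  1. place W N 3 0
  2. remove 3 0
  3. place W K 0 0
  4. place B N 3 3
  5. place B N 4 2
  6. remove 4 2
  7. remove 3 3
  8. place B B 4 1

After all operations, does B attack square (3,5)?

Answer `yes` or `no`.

Op 1: place WN@(3,0)
Op 2: remove (3,0)
Op 3: place WK@(0,0)
Op 4: place BN@(3,3)
Op 5: place BN@(4,2)
Op 6: remove (4,2)
Op 7: remove (3,3)
Op 8: place BB@(4,1)
Per-piece attacks for B:
  BB@(4,1): attacks (5,2) (5,0) (3,2) (2,3) (1,4) (0,5) (3,0)
B attacks (3,5): no

Answer: no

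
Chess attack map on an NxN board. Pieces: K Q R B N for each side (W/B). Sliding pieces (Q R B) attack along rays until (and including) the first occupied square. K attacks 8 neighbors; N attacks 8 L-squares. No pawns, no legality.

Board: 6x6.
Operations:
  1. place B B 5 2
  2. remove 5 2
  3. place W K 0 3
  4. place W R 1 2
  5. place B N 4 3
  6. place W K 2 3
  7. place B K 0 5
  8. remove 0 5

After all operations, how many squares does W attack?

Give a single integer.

Op 1: place BB@(5,2)
Op 2: remove (5,2)
Op 3: place WK@(0,3)
Op 4: place WR@(1,2)
Op 5: place BN@(4,3)
Op 6: place WK@(2,3)
Op 7: place BK@(0,5)
Op 8: remove (0,5)
Per-piece attacks for W:
  WK@(0,3): attacks (0,4) (0,2) (1,3) (1,4) (1,2)
  WR@(1,2): attacks (1,3) (1,4) (1,5) (1,1) (1,0) (2,2) (3,2) (4,2) (5,2) (0,2)
  WK@(2,3): attacks (2,4) (2,2) (3,3) (1,3) (3,4) (3,2) (1,4) (1,2)
Union (15 distinct): (0,2) (0,4) (1,0) (1,1) (1,2) (1,3) (1,4) (1,5) (2,2) (2,4) (3,2) (3,3) (3,4) (4,2) (5,2)

Answer: 15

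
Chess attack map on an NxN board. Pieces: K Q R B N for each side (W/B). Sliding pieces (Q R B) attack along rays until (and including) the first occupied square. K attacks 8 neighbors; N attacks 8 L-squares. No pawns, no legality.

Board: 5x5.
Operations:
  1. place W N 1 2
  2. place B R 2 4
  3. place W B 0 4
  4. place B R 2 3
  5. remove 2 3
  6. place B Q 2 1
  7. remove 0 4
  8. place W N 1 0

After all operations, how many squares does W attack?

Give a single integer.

Op 1: place WN@(1,2)
Op 2: place BR@(2,4)
Op 3: place WB@(0,4)
Op 4: place BR@(2,3)
Op 5: remove (2,3)
Op 6: place BQ@(2,1)
Op 7: remove (0,4)
Op 8: place WN@(1,0)
Per-piece attacks for W:
  WN@(1,0): attacks (2,2) (3,1) (0,2)
  WN@(1,2): attacks (2,4) (3,3) (0,4) (2,0) (3,1) (0,0)
Union (8 distinct): (0,0) (0,2) (0,4) (2,0) (2,2) (2,4) (3,1) (3,3)

Answer: 8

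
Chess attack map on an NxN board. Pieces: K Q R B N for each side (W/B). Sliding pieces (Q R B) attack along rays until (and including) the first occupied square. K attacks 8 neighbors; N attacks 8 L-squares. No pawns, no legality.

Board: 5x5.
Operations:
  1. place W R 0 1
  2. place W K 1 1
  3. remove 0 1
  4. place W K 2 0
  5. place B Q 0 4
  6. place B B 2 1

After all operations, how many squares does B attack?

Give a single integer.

Answer: 17

Derivation:
Op 1: place WR@(0,1)
Op 2: place WK@(1,1)
Op 3: remove (0,1)
Op 4: place WK@(2,0)
Op 5: place BQ@(0,4)
Op 6: place BB@(2,1)
Per-piece attacks for B:
  BQ@(0,4): attacks (0,3) (0,2) (0,1) (0,0) (1,4) (2,4) (3,4) (4,4) (1,3) (2,2) (3,1) (4,0)
  BB@(2,1): attacks (3,2) (4,3) (3,0) (1,2) (0,3) (1,0)
Union (17 distinct): (0,0) (0,1) (0,2) (0,3) (1,0) (1,2) (1,3) (1,4) (2,2) (2,4) (3,0) (3,1) (3,2) (3,4) (4,0) (4,3) (4,4)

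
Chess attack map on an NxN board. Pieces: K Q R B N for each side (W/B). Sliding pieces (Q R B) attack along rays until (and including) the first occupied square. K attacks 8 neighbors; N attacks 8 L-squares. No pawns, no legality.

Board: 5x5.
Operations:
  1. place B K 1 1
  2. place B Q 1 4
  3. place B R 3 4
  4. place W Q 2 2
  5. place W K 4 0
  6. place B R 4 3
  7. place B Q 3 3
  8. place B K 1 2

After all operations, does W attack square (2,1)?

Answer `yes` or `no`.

Answer: yes

Derivation:
Op 1: place BK@(1,1)
Op 2: place BQ@(1,4)
Op 3: place BR@(3,4)
Op 4: place WQ@(2,2)
Op 5: place WK@(4,0)
Op 6: place BR@(4,3)
Op 7: place BQ@(3,3)
Op 8: place BK@(1,2)
Per-piece attacks for W:
  WQ@(2,2): attacks (2,3) (2,4) (2,1) (2,0) (3,2) (4,2) (1,2) (3,3) (3,1) (4,0) (1,3) (0,4) (1,1) [ray(-1,0) blocked at (1,2); ray(1,1) blocked at (3,3); ray(1,-1) blocked at (4,0); ray(-1,-1) blocked at (1,1)]
  WK@(4,0): attacks (4,1) (3,0) (3,1)
W attacks (2,1): yes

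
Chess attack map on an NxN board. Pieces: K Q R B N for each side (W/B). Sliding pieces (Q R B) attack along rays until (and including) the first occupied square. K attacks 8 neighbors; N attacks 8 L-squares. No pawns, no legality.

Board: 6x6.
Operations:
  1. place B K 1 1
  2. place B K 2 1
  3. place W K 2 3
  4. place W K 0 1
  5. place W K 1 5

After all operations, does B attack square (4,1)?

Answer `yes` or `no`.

Op 1: place BK@(1,1)
Op 2: place BK@(2,1)
Op 3: place WK@(2,3)
Op 4: place WK@(0,1)
Op 5: place WK@(1,5)
Per-piece attacks for B:
  BK@(1,1): attacks (1,2) (1,0) (2,1) (0,1) (2,2) (2,0) (0,2) (0,0)
  BK@(2,1): attacks (2,2) (2,0) (3,1) (1,1) (3,2) (3,0) (1,2) (1,0)
B attacks (4,1): no

Answer: no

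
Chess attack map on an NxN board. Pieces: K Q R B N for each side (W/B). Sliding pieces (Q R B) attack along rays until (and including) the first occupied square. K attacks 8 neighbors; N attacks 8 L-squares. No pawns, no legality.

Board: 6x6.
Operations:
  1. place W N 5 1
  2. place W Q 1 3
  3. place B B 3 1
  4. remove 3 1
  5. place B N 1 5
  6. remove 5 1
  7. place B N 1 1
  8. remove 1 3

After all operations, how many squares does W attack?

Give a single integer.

Op 1: place WN@(5,1)
Op 2: place WQ@(1,3)
Op 3: place BB@(3,1)
Op 4: remove (3,1)
Op 5: place BN@(1,5)
Op 6: remove (5,1)
Op 7: place BN@(1,1)
Op 8: remove (1,3)
Per-piece attacks for W:
Union (0 distinct): (none)

Answer: 0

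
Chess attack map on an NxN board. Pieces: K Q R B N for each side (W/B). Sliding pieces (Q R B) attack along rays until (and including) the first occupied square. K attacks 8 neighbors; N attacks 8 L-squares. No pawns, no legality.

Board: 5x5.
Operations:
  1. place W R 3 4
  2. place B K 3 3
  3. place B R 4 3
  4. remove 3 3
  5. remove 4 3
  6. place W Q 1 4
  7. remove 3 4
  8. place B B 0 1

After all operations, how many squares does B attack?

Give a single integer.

Answer: 4

Derivation:
Op 1: place WR@(3,4)
Op 2: place BK@(3,3)
Op 3: place BR@(4,3)
Op 4: remove (3,3)
Op 5: remove (4,3)
Op 6: place WQ@(1,4)
Op 7: remove (3,4)
Op 8: place BB@(0,1)
Per-piece attacks for B:
  BB@(0,1): attacks (1,2) (2,3) (3,4) (1,0)
Union (4 distinct): (1,0) (1,2) (2,3) (3,4)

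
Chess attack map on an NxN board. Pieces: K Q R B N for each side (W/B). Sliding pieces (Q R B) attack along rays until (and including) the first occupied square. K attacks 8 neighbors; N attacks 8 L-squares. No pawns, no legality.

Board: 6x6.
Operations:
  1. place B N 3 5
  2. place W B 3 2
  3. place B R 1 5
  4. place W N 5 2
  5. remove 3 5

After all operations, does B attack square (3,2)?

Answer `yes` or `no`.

Op 1: place BN@(3,5)
Op 2: place WB@(3,2)
Op 3: place BR@(1,5)
Op 4: place WN@(5,2)
Op 5: remove (3,5)
Per-piece attacks for B:
  BR@(1,5): attacks (1,4) (1,3) (1,2) (1,1) (1,0) (2,5) (3,5) (4,5) (5,5) (0,5)
B attacks (3,2): no

Answer: no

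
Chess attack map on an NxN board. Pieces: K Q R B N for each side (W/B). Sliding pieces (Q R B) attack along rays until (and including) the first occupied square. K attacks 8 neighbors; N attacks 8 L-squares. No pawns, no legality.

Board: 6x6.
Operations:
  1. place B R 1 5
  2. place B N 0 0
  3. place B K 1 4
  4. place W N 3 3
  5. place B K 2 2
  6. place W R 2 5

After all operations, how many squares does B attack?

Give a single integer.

Op 1: place BR@(1,5)
Op 2: place BN@(0,0)
Op 3: place BK@(1,4)
Op 4: place WN@(3,3)
Op 5: place BK@(2,2)
Op 6: place WR@(2,5)
Per-piece attacks for B:
  BN@(0,0): attacks (1,2) (2,1)
  BK@(1,4): attacks (1,5) (1,3) (2,4) (0,4) (2,5) (2,3) (0,5) (0,3)
  BR@(1,5): attacks (1,4) (2,5) (0,5) [ray(0,-1) blocked at (1,4); ray(1,0) blocked at (2,5)]
  BK@(2,2): attacks (2,3) (2,1) (3,2) (1,2) (3,3) (3,1) (1,3) (1,1)
Union (15 distinct): (0,3) (0,4) (0,5) (1,1) (1,2) (1,3) (1,4) (1,5) (2,1) (2,3) (2,4) (2,5) (3,1) (3,2) (3,3)

Answer: 15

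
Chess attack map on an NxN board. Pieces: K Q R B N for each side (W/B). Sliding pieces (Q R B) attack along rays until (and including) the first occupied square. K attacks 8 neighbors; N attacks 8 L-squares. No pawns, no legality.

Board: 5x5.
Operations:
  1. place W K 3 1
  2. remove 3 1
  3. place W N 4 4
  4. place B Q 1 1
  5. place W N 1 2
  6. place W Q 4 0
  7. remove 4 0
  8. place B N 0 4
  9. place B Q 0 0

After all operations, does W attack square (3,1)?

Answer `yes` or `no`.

Answer: yes

Derivation:
Op 1: place WK@(3,1)
Op 2: remove (3,1)
Op 3: place WN@(4,4)
Op 4: place BQ@(1,1)
Op 5: place WN@(1,2)
Op 6: place WQ@(4,0)
Op 7: remove (4,0)
Op 8: place BN@(0,4)
Op 9: place BQ@(0,0)
Per-piece attacks for W:
  WN@(1,2): attacks (2,4) (3,3) (0,4) (2,0) (3,1) (0,0)
  WN@(4,4): attacks (3,2) (2,3)
W attacks (3,1): yes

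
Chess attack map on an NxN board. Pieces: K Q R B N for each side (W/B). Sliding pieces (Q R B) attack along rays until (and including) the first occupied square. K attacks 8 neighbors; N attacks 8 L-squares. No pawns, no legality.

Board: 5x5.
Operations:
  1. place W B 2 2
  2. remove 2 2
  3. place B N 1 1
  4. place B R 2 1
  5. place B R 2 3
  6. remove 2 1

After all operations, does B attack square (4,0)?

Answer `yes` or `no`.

Answer: no

Derivation:
Op 1: place WB@(2,2)
Op 2: remove (2,2)
Op 3: place BN@(1,1)
Op 4: place BR@(2,1)
Op 5: place BR@(2,3)
Op 6: remove (2,1)
Per-piece attacks for B:
  BN@(1,1): attacks (2,3) (3,2) (0,3) (3,0)
  BR@(2,3): attacks (2,4) (2,2) (2,1) (2,0) (3,3) (4,3) (1,3) (0,3)
B attacks (4,0): no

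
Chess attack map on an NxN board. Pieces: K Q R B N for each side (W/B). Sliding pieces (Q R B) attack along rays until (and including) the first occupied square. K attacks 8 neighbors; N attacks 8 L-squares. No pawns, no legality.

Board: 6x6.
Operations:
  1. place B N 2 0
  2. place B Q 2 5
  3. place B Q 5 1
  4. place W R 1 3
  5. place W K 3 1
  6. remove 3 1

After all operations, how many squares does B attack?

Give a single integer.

Answer: 27

Derivation:
Op 1: place BN@(2,0)
Op 2: place BQ@(2,5)
Op 3: place BQ@(5,1)
Op 4: place WR@(1,3)
Op 5: place WK@(3,1)
Op 6: remove (3,1)
Per-piece attacks for B:
  BN@(2,0): attacks (3,2) (4,1) (1,2) (0,1)
  BQ@(2,5): attacks (2,4) (2,3) (2,2) (2,1) (2,0) (3,5) (4,5) (5,5) (1,5) (0,5) (3,4) (4,3) (5,2) (1,4) (0,3) [ray(0,-1) blocked at (2,0)]
  BQ@(5,1): attacks (5,2) (5,3) (5,4) (5,5) (5,0) (4,1) (3,1) (2,1) (1,1) (0,1) (4,2) (3,3) (2,4) (1,5) (4,0)
Union (27 distinct): (0,1) (0,3) (0,5) (1,1) (1,2) (1,4) (1,5) (2,0) (2,1) (2,2) (2,3) (2,4) (3,1) (3,2) (3,3) (3,4) (3,5) (4,0) (4,1) (4,2) (4,3) (4,5) (5,0) (5,2) (5,3) (5,4) (5,5)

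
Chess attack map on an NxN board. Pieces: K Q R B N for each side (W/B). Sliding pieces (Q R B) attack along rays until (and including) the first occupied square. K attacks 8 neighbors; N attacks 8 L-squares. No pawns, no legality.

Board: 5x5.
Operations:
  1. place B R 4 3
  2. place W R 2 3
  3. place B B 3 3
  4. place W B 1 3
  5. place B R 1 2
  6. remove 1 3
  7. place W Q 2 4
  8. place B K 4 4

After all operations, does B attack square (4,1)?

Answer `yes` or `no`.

Answer: yes

Derivation:
Op 1: place BR@(4,3)
Op 2: place WR@(2,3)
Op 3: place BB@(3,3)
Op 4: place WB@(1,3)
Op 5: place BR@(1,2)
Op 6: remove (1,3)
Op 7: place WQ@(2,4)
Op 8: place BK@(4,4)
Per-piece attacks for B:
  BR@(1,2): attacks (1,3) (1,4) (1,1) (1,0) (2,2) (3,2) (4,2) (0,2)
  BB@(3,3): attacks (4,4) (4,2) (2,4) (2,2) (1,1) (0,0) [ray(1,1) blocked at (4,4); ray(-1,1) blocked at (2,4)]
  BR@(4,3): attacks (4,4) (4,2) (4,1) (4,0) (3,3) [ray(0,1) blocked at (4,4); ray(-1,0) blocked at (3,3)]
  BK@(4,4): attacks (4,3) (3,4) (3,3)
B attacks (4,1): yes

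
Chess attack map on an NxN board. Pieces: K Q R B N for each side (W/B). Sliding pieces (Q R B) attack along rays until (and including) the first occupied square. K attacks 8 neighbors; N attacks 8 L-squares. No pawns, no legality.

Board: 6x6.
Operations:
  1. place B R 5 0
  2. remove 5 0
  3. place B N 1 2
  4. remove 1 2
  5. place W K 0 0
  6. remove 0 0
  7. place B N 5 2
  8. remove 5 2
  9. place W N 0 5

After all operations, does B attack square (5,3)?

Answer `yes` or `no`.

Op 1: place BR@(5,0)
Op 2: remove (5,0)
Op 3: place BN@(1,2)
Op 4: remove (1,2)
Op 5: place WK@(0,0)
Op 6: remove (0,0)
Op 7: place BN@(5,2)
Op 8: remove (5,2)
Op 9: place WN@(0,5)
Per-piece attacks for B:
B attacks (5,3): no

Answer: no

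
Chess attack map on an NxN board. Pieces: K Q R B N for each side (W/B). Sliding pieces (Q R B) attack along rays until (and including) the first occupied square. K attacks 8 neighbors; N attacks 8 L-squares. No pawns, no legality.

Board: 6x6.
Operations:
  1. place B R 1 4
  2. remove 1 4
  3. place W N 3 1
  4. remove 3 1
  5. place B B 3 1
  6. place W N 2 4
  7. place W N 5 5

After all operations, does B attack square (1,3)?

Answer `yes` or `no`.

Op 1: place BR@(1,4)
Op 2: remove (1,4)
Op 3: place WN@(3,1)
Op 4: remove (3,1)
Op 5: place BB@(3,1)
Op 6: place WN@(2,4)
Op 7: place WN@(5,5)
Per-piece attacks for B:
  BB@(3,1): attacks (4,2) (5,3) (4,0) (2,2) (1,3) (0,4) (2,0)
B attacks (1,3): yes

Answer: yes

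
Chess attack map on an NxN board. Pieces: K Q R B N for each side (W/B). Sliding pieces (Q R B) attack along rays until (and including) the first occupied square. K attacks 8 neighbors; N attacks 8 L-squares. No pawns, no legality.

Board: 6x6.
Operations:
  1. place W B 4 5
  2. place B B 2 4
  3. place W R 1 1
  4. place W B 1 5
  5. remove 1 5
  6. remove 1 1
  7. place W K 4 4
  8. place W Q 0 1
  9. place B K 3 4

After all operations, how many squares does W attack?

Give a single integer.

Answer: 21

Derivation:
Op 1: place WB@(4,5)
Op 2: place BB@(2,4)
Op 3: place WR@(1,1)
Op 4: place WB@(1,5)
Op 5: remove (1,5)
Op 6: remove (1,1)
Op 7: place WK@(4,4)
Op 8: place WQ@(0,1)
Op 9: place BK@(3,4)
Per-piece attacks for W:
  WQ@(0,1): attacks (0,2) (0,3) (0,4) (0,5) (0,0) (1,1) (2,1) (3,1) (4,1) (5,1) (1,2) (2,3) (3,4) (1,0) [ray(1,1) blocked at (3,4)]
  WK@(4,4): attacks (4,5) (4,3) (5,4) (3,4) (5,5) (5,3) (3,5) (3,3)
  WB@(4,5): attacks (5,4) (3,4) [ray(-1,-1) blocked at (3,4)]
Union (21 distinct): (0,0) (0,2) (0,3) (0,4) (0,5) (1,0) (1,1) (1,2) (2,1) (2,3) (3,1) (3,3) (3,4) (3,5) (4,1) (4,3) (4,5) (5,1) (5,3) (5,4) (5,5)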